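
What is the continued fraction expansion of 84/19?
[4; 2, 2, 1, 2]

Euclidean algorithm steps:
84 = 4 × 19 + 8
19 = 2 × 8 + 3
8 = 2 × 3 + 2
3 = 1 × 2 + 1
2 = 2 × 1 + 0
Continued fraction: [4; 2, 2, 1, 2]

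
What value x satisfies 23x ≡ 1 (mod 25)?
12

gcd(23, 25) = 1, so the inverse exists.
Extended Euclidean algorithm on (25, 23):
25 = 1 × 23 + 2  ⟹  2 = (1)·25 + (-1)·23
23 = 11 × 2 + 1  ⟹  1 = (-11)·25 + (12)·23
So (12)·23 ≡ 1 (mod 25), i.e. 23^(-1) ≡ 12 (mod 25).
Check: 23 × 12 = 276 ≡ 1 (mod 25)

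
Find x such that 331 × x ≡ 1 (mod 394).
25

gcd(331, 394) = 1, so the inverse exists.
Extended Euclidean algorithm on (394, 331):
394 = 1 × 331 + 63  ⟹  63 = (1)·394 + (-1)·331
331 = 5 × 63 + 16  ⟹  16 = (-5)·394 + (6)·331
63 = 3 × 16 + 15  ⟹  15 = (16)·394 + (-19)·331
16 = 1 × 15 + 1  ⟹  1 = (-21)·394 + (25)·331
So (25)·331 ≡ 1 (mod 394), i.e. 331^(-1) ≡ 25 (mod 394).
Check: 331 × 25 = 8275 ≡ 1 (mod 394)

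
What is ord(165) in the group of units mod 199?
99

199 is prime, so ord(165) divides φ(199) = 198.
Divisors of 198: 1, 2, 3, 6, 9, 11, 18, 22, 33, 66, 99, 198.
Repeated squaring: 165^1 ≡ 165, 165^2 ≡ 161, 165^4 ≡ 51, 165^8 ≡ 14, 165^16 ≡ 196, 165^32 ≡ 9, 165^64 ≡ 81, 165^128 ≡ 193 (mod 199).
Test 165^d mod 199 for each divisor d in increasing order:
165^1 ≡ 165
165^2 ≡ 161
165^3 = 165^2·165^1 ≡ 98
165^6 = 165^4·165^2 ≡ 52
165^9 = 165^8·165^1 ≡ 121
165^11 = 165^8·165^2·165^1 ≡ 178
165^18 = 165^16·165^2 ≡ 114
165^22 = 165^16·165^4·165^2 ≡ 43
165^33 = 165^32·165^1 ≡ 92
165^66 = 165^64·165^2 ≡ 106
165^99 = 165^64·165^32·165^2·165^1 ≡ 1  ← first divisor giving 1
The order is 99.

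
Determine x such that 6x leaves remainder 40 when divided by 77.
x ≡ 58 (mod 77)

gcd(6, 77) = 1, which divides 40, so solutions exist.
Find 6^(-1) mod 77 by the extended Euclidean algorithm:
77 = 12 × 6 + 5  ⟹  5 = (1)·77 + (-12)·6
6 = 1 × 5 + 1  ⟹  1 = (-1)·77 + (13)·6
So (13)·6 ≡ 1 (mod 77), i.e. 6^(-1) ≡ 13 (mod 77).
x ≡ 13 × 40 = 520 ≡ 58 (mod 77).
Check: 6 × 58 = 348 ≡ 40 (mod 77).
Unique solution: x ≡ 58 (mod 77)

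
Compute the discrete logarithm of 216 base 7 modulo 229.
81

Baby-step giant-step with step n = ⌈√229⌉ = 16.
Baby steps 7^j mod 229 (j:value) for j=0..15: 0:1, 1:7, 2:49, 3:114, 4:111, 5:90, 6:172, 7:59, 8:184, 9:143, 10:85, 11:137, 12:43, 13:72, 14:46, 15:93.
Giant-step multiplier: 7^(-16) ≡ 7^(228-16) = 7^212 ≡ 159 (mod 229).
Giant steps γ_i = 216·159^i mod 229: γ_0=216, γ_1=223, γ_2=191, γ_3=141, γ_4=206, γ_5=7 (in table at j=1).
x = i·n + j = 5·16 + 1 = 81.
Check: 7^81 ≡ 216 (mod 229).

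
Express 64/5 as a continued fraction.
[12; 1, 4]

Euclidean algorithm steps:
64 = 12 × 5 + 4
5 = 1 × 4 + 1
4 = 4 × 1 + 0
Continued fraction: [12; 1, 4]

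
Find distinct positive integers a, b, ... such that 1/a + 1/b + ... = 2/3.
1/2 + 1/6

Greedy algorithm:
2/3: ceiling(3/2) = 2, use 1/2
1/6: ceiling(6/1) = 6, use 1/6
Result: 2/3 = 1/2 + 1/6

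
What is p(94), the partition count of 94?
92669720

p(n) counts ways to write n as a sum of positive integers (order ignored).
Euler's pentagonal recurrence: p(k) = p(k-1) + p(k-2) - p(k-5) - p(k-7) + p(k-12) + p(k-15) - ... (offsets j(3j∓1)/2, signs ++--, p(0)=1, p(<0)=0).
DP table for k = 0..93: p(0)=1, p(1)=1, p(2)=2, p(3)=3, p(4)=5, p(5)=7, p(6)=11, p(7)=15, p(8)=22, p(9)=30, p(10)=42, p(11)=56, p(12)=77, p(13)=101, p(14)=135, p(15)=176, p(16)=231, p(17)=297, p(18)=385, p(19)=490, p(20)=627, p(21)=792, p(22)=1002, p(23)=1255, p(24)=1575, p(25)=1958, p(26)=2436, p(27)=3010, p(28)=3718, p(29)=4565, p(30)=5604, p(31)=6842, p(32)=8349, p(33)=10143, p(34)=12310, p(35)=14883, p(36)=17977, p(37)=21637, p(38)=26015, p(39)=31185, p(40)=37338, p(41)=44583, p(42)=53174, p(43)=63261, p(44)=75175, p(45)=89134, p(46)=105558, p(47)=124754, p(48)=147273, p(49)=173525, p(50)=204226, p(51)=239943, p(52)=281589, p(53)=329931, p(54)=386155, p(55)=451276, p(56)=526823, p(57)=614154, p(58)=715220, p(59)=831820, p(60)=966467, p(61)=1121505, p(62)=1300156, p(63)=1505499, p(64)=1741630, p(65)=2012558, p(66)=2323520, p(67)=2679689, p(68)=3087735, p(69)=3554345, p(70)=4087968, p(71)=4697205, p(72)=5392783, p(73)=6185689, p(74)=7089500, p(75)=8118264, p(76)=9289091, p(77)=10619863, p(78)=12132164, p(79)=13848650, p(80)=15796476, p(81)=18004327, p(82)=20506255, p(83)=23338469, p(84)=26543660, p(85)=30167357, p(86)=34262962, p(87)=38887673, p(88)=44108109, p(89)=49995925, p(90)=56634173, p(91)=64112359, p(92)=72533807, p(93)=82010177.
Final step: p(94) = p(93) + p(92) - p(89) - p(87) + p(82) + p(79) - p(72) - p(68) + p(59) + p(54) - p(43) - p(37) + p(24) + p(17) - p(2)
= 82010177 + 72533807 - 49995925 - 38887673 + 20506255 + 13848650 - 5392783 - 3087735 + 831820 + 386155 - 63261 - 21637 + 1575 + 297 - 2
= 92669720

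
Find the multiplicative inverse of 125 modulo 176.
69

gcd(125, 176) = 1, so the inverse exists.
Extended Euclidean algorithm on (176, 125):
176 = 1 × 125 + 51  ⟹  51 = (1)·176 + (-1)·125
125 = 2 × 51 + 23  ⟹  23 = (-2)·176 + (3)·125
51 = 2 × 23 + 5  ⟹  5 = (5)·176 + (-7)·125
23 = 4 × 5 + 3  ⟹  3 = (-22)·176 + (31)·125
5 = 1 × 3 + 2  ⟹  2 = (27)·176 + (-38)·125
3 = 1 × 2 + 1  ⟹  1 = (-49)·176 + (69)·125
So (69)·125 ≡ 1 (mod 176), i.e. 125^(-1) ≡ 69 (mod 176).
Check: 125 × 69 = 8625 ≡ 1 (mod 176)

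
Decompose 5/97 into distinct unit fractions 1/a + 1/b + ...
1/20 + 1/647 + 1/1255180

Greedy algorithm:
5/97: ceiling(97/5) = 20, use 1/20
3/1940: ceiling(1940/3) = 647, use 1/647
1/1255180: ceiling(1255180/1) = 1255180, use 1/1255180
Result: 5/97 = 1/20 + 1/647 + 1/1255180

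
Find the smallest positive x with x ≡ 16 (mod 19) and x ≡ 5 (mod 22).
225

Using Chinese Remainder Theorem:
M = 19 × 22 = 418
M1 = 22, M2 = 19
y1 = 22^(-1) mod 19 = 13
y2 = 19^(-1) mod 22 = 7
x = (16×22×13 + 5×19×7) mod 418 = 225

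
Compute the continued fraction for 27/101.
[0; 3, 1, 2, 1, 6]

Euclidean algorithm steps:
27 = 0 × 101 + 27
101 = 3 × 27 + 20
27 = 1 × 20 + 7
20 = 2 × 7 + 6
7 = 1 × 6 + 1
6 = 6 × 1 + 0
Continued fraction: [0; 3, 1, 2, 1, 6]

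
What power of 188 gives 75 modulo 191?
146

Baby-step giant-step with step n = ⌈√191⌉ = 14.
Baby steps 188^j mod 191 (j:value) for j=0..13: 0:1, 1:188, 2:9, 3:164, 4:81, 5:139, 6:156, 7:105, 8:67, 9:181, 10:30, 11:101, 12:79, 13:145.
Giant-step multiplier: 188^(-14) ≡ 188^(190-14) = 188^176 ≡ 18 (mod 191).
Giant steps γ_i = 75·18^i mod 191: γ_0=75, γ_1=13, γ_2=43, γ_3=10, γ_4=180, γ_5=184, γ_6=65, γ_7=24, γ_8=50, γ_9=136, γ_10=156 (in table at j=6).
x = i·n + j = 10·14 + 6 = 146.
Check: 188^146 ≡ 75 (mod 191).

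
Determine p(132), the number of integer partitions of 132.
6620830889

p(n) counts ways to write n as a sum of positive integers (order ignored).
Euler's pentagonal recurrence: p(k) = p(k-1) + p(k-2) - p(k-5) - p(k-7) + p(k-12) + p(k-15) - ... (offsets j(3j∓1)/2, signs ++--, p(0)=1, p(<0)=0).
DP table for k = 0..131: p(0)=1, p(1)=1, p(2)=2, p(3)=3, p(4)=5, p(5)=7, p(6)=11, p(7)=15, p(8)=22, p(9)=30, p(10)=42, p(11)=56, p(12)=77, p(13)=101, p(14)=135, p(15)=176, p(16)=231, p(17)=297, p(18)=385, p(19)=490, p(20)=627, p(21)=792, p(22)=1002, p(23)=1255, p(24)=1575, p(25)=1958, p(26)=2436, p(27)=3010, p(28)=3718, p(29)=4565, p(30)=5604, p(31)=6842, p(32)=8349, p(33)=10143, p(34)=12310, p(35)=14883, p(36)=17977, p(37)=21637, p(38)=26015, p(39)=31185, p(40)=37338, p(41)=44583, p(42)=53174, p(43)=63261, p(44)=75175, p(45)=89134, p(46)=105558, p(47)=124754, p(48)=147273, p(49)=173525, p(50)=204226, p(51)=239943, p(52)=281589, p(53)=329931, p(54)=386155, p(55)=451276, p(56)=526823, p(57)=614154, p(58)=715220, p(59)=831820, p(60)=966467, p(61)=1121505, p(62)=1300156, p(63)=1505499, p(64)=1741630, p(65)=2012558, p(66)=2323520, p(67)=2679689, p(68)=3087735, p(69)=3554345, p(70)=4087968, p(71)=4697205, p(72)=5392783, p(73)=6185689, p(74)=7089500, p(75)=8118264, p(76)=9289091, p(77)=10619863, p(78)=12132164, p(79)=13848650, p(80)=15796476, p(81)=18004327, p(82)=20506255, p(83)=23338469, p(84)=26543660, p(85)=30167357, p(86)=34262962, p(87)=38887673, p(88)=44108109, p(89)=49995925, p(90)=56634173, p(91)=64112359, p(92)=72533807, p(93)=82010177, p(94)=92669720, p(95)=104651419, p(96)=118114304, p(97)=133230930, p(98)=150198136, p(99)=169229875, p(100)=190569292, p(101)=214481126, p(102)=241265379, p(103)=271248950, p(104)=304801365, p(105)=342325709, p(106)=384276336, p(107)=431149389, p(108)=483502844, p(109)=541946240, p(110)=607163746, p(111)=679903203, p(112)=761002156, p(113)=851376628, p(114)=952050665, p(115)=1064144451, p(116)=1188908248, p(117)=1327710076, p(118)=1482074143, p(119)=1653668665, p(120)=1844349560, p(121)=2056148051, p(122)=2291320912, p(123)=2552338241, p(124)=2841940500, p(125)=3163127352, p(126)=3519222692, p(127)=3913864295, p(128)=4351078600, p(129)=4835271870, p(130)=5371315400, p(131)=5964539504.
Final step: p(132) = p(131) + p(130) - p(127) - p(125) + p(120) + p(117) - p(110) - p(106) + p(97) + p(92) - p(81) - p(75) + p(62) + p(55) - p(40) - p(32) + p(15) + p(6)
= 5964539504 + 5371315400 - 3913864295 - 3163127352 + 1844349560 + 1327710076 - 607163746 - 384276336 + 133230930 + 72533807 - 18004327 - 8118264 + 1300156 + 451276 - 37338 - 8349 + 176 + 11
= 6620830889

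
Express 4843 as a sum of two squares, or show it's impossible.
Not possible

Factorization: 4843 = 29 × 167
By Fermat: n is sum of two squares iff every prime p ≡ 3 (mod 4) appears to even power.
Prime(s) ≡ 3 (mod 4) with odd exponent: [(167, 1)]
Therefore 4843 cannot be expressed as a² + b².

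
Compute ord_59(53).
29

59 is prime, so ord(53) divides φ(59) = 58.
Divisors of 58: 1, 2, 29, 58.
Repeated squaring: 53^1 ≡ 53, 53^2 ≡ 36, 53^4 ≡ 57, 53^8 ≡ 4, 53^16 ≡ 16, 53^32 ≡ 20 (mod 59).
Test 53^d mod 59 for each divisor d in increasing order:
53^1 ≡ 53
53^2 ≡ 36
53^29 = 53^16·53^8·53^4·53^1 ≡ 1  ← first divisor giving 1
The order is 29.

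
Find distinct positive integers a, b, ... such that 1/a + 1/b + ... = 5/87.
1/18 + 1/522

Greedy algorithm:
5/87: ceiling(87/5) = 18, use 1/18
1/522: ceiling(522/1) = 522, use 1/522
Result: 5/87 = 1/18 + 1/522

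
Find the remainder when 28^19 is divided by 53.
47

Repeated squaring. Binary of 19 = 10011.
28^1 ≡ 28 (mod 53); 28^2 ≡ 42 (mod 53); 28^4 ≡ 15 (mod 53); 28^8 ≡ 13 (mod 53); 28^16 ≡ 10 (mod 53)
28^19 = 28^1 × 28^2 × 28^16 ≡ 47 (mod 53)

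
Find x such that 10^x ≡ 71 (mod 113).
35

Baby-step giant-step with step n = ⌈√113⌉ = 11.
Baby steps 10^j mod 113 (j:value) for j=0..10: 0:1, 1:10, 2:100, 3:96, 4:56, 5:108, 6:63, 7:65, 8:85, 9:59, 10:25.
Giant-step multiplier: 10^(-11) ≡ 10^(112-11) = 10^101 ≡ 33 (mod 113).
Giant steps γ_i = 71·33^i mod 113: γ_0=71, γ_1=83, γ_2=27, γ_3=100 (in table at j=2).
x = i·n + j = 3·11 + 2 = 35.
Check: 10^35 ≡ 71 (mod 113).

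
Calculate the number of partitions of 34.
12310

p(n) counts ways to write n as a sum of positive integers (order ignored).
Euler's pentagonal recurrence: p(k) = p(k-1) + p(k-2) - p(k-5) - p(k-7) + p(k-12) + p(k-15) - ... (offsets j(3j∓1)/2, signs ++--, p(0)=1, p(<0)=0).
DP table for k = 0..33: p(0)=1, p(1)=1, p(2)=2, p(3)=3, p(4)=5, p(5)=7, p(6)=11, p(7)=15, p(8)=22, p(9)=30, p(10)=42, p(11)=56, p(12)=77, p(13)=101, p(14)=135, p(15)=176, p(16)=231, p(17)=297, p(18)=385, p(19)=490, p(20)=627, p(21)=792, p(22)=1002, p(23)=1255, p(24)=1575, p(25)=1958, p(26)=2436, p(27)=3010, p(28)=3718, p(29)=4565, p(30)=5604, p(31)=6842, p(32)=8349, p(33)=10143.
Final step: p(34) = p(33) + p(32) - p(29) - p(27) + p(22) + p(19) - p(12) - p(8)
= 10143 + 8349 - 4565 - 3010 + 1002 + 490 - 77 - 22
= 12310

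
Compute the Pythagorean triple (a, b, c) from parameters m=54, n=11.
(2795, 1188, 3037)

Euclid's formula: a = m² - n², b = 2mn, c = m² + n²
m = 54, n = 11
a = 54² - 11² = 2916 - 121 = 2795
b = 2 × 54 × 11 = 1188
c = 54² + 11² = 2916 + 121 = 3037
Verification: 2795² + 1188² = 7812025 + 1411344 = 9223369 = 3037² ✓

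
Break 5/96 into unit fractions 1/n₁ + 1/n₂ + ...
1/20 + 1/480

Greedy algorithm:
5/96: ceiling(96/5) = 20, use 1/20
1/480: ceiling(480/1) = 480, use 1/480
Result: 5/96 = 1/20 + 1/480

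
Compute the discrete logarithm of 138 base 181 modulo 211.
205

Baby-step giant-step with step n = ⌈√211⌉ = 15.
Baby steps 181^j mod 211 (j:value) for j=0..14: 0:1, 1:181, 2:56, 3:8, 4:182, 5:26, 6:64, 7:190, 8:208, 9:90, 10:43, 11:187, 12:87, 13:133, 14:19.
Giant-step multiplier: 181^(-15) ≡ 181^(210-15) = 181^195 ≡ 67 (mod 211).
Giant steps γ_i = 138·67^i mod 211: γ_0=138, γ_1=173, γ_2=197, γ_3=117, γ_4=32, γ_5=34, γ_6=168, γ_7=73, γ_8=38, γ_9=14, γ_10=94, γ_11=179, γ_12=177, γ_13=43 (in table at j=10).
x = i·n + j = 13·15 + 10 = 205.
Check: 181^205 ≡ 138 (mod 211).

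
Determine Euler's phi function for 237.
156

237 = 3 × 79
φ(n) = n × ∏(1 - 1/p) for each prime p dividing n
φ(237) = 237 × (1 - 1/3) × (1 - 1/79) = 156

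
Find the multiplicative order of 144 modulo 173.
86

173 is prime, so ord(144) divides φ(173) = 172.
Divisors of 172: 1, 2, 4, 43, 86, 172.
Repeated squaring: 144^1 ≡ 144, 144^2 ≡ 149, 144^4 ≡ 57, 144^8 ≡ 135, 144^16 ≡ 60, 144^32 ≡ 140, 144^64 ≡ 51, 144^128 ≡ 6 (mod 173).
Test 144^d mod 173 for each divisor d in increasing order:
144^1 ≡ 144
144^2 ≡ 149
144^4 ≡ 57
144^43 = 144^32·144^8·144^2·144^1 ≡ 172
144^86 = 144^64·144^16·144^4·144^2 ≡ 1  ← first divisor giving 1
The order is 86.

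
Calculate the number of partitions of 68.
3087735

p(n) counts ways to write n as a sum of positive integers (order ignored).
Euler's pentagonal recurrence: p(k) = p(k-1) + p(k-2) - p(k-5) - p(k-7) + p(k-12) + p(k-15) - ... (offsets j(3j∓1)/2, signs ++--, p(0)=1, p(<0)=0).
DP table for k = 0..67: p(0)=1, p(1)=1, p(2)=2, p(3)=3, p(4)=5, p(5)=7, p(6)=11, p(7)=15, p(8)=22, p(9)=30, p(10)=42, p(11)=56, p(12)=77, p(13)=101, p(14)=135, p(15)=176, p(16)=231, p(17)=297, p(18)=385, p(19)=490, p(20)=627, p(21)=792, p(22)=1002, p(23)=1255, p(24)=1575, p(25)=1958, p(26)=2436, p(27)=3010, p(28)=3718, p(29)=4565, p(30)=5604, p(31)=6842, p(32)=8349, p(33)=10143, p(34)=12310, p(35)=14883, p(36)=17977, p(37)=21637, p(38)=26015, p(39)=31185, p(40)=37338, p(41)=44583, p(42)=53174, p(43)=63261, p(44)=75175, p(45)=89134, p(46)=105558, p(47)=124754, p(48)=147273, p(49)=173525, p(50)=204226, p(51)=239943, p(52)=281589, p(53)=329931, p(54)=386155, p(55)=451276, p(56)=526823, p(57)=614154, p(58)=715220, p(59)=831820, p(60)=966467, p(61)=1121505, p(62)=1300156, p(63)=1505499, p(64)=1741630, p(65)=2012558, p(66)=2323520, p(67)=2679689.
Final step: p(68) = p(67) + p(66) - p(63) - p(61) + p(56) + p(53) - p(46) - p(42) + p(33) + p(28) - p(17) - p(11)
= 2679689 + 2323520 - 1505499 - 1121505 + 526823 + 329931 - 105558 - 53174 + 10143 + 3718 - 297 - 56
= 3087735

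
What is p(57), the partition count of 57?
614154

p(n) counts ways to write n as a sum of positive integers (order ignored).
Euler's pentagonal recurrence: p(k) = p(k-1) + p(k-2) - p(k-5) - p(k-7) + p(k-12) + p(k-15) - ... (offsets j(3j∓1)/2, signs ++--, p(0)=1, p(<0)=0).
DP table for k = 0..56: p(0)=1, p(1)=1, p(2)=2, p(3)=3, p(4)=5, p(5)=7, p(6)=11, p(7)=15, p(8)=22, p(9)=30, p(10)=42, p(11)=56, p(12)=77, p(13)=101, p(14)=135, p(15)=176, p(16)=231, p(17)=297, p(18)=385, p(19)=490, p(20)=627, p(21)=792, p(22)=1002, p(23)=1255, p(24)=1575, p(25)=1958, p(26)=2436, p(27)=3010, p(28)=3718, p(29)=4565, p(30)=5604, p(31)=6842, p(32)=8349, p(33)=10143, p(34)=12310, p(35)=14883, p(36)=17977, p(37)=21637, p(38)=26015, p(39)=31185, p(40)=37338, p(41)=44583, p(42)=53174, p(43)=63261, p(44)=75175, p(45)=89134, p(46)=105558, p(47)=124754, p(48)=147273, p(49)=173525, p(50)=204226, p(51)=239943, p(52)=281589, p(53)=329931, p(54)=386155, p(55)=451276, p(56)=526823.
Final step: p(57) = p(56) + p(55) - p(52) - p(50) + p(45) + p(42) - p(35) - p(31) + p(22) + p(17) - p(6) - p(0)
= 526823 + 451276 - 281589 - 204226 + 89134 + 53174 - 14883 - 6842 + 1002 + 297 - 11 - 1
= 614154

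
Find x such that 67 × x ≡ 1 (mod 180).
43

gcd(67, 180) = 1, so the inverse exists.
Extended Euclidean algorithm on (180, 67):
180 = 2 × 67 + 46  ⟹  46 = (1)·180 + (-2)·67
67 = 1 × 46 + 21  ⟹  21 = (-1)·180 + (3)·67
46 = 2 × 21 + 4  ⟹  4 = (3)·180 + (-8)·67
21 = 5 × 4 + 1  ⟹  1 = (-16)·180 + (43)·67
So (43)·67 ≡ 1 (mod 180), i.e. 67^(-1) ≡ 43 (mod 180).
Check: 67 × 43 = 2881 ≡ 1 (mod 180)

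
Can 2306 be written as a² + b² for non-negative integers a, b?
25² + 41² (a=25, b=41)

Factorization: 2306 = 2 × 1153
By Fermat: n is sum of two squares iff every prime p ≡ 3 (mod 4) appears to even power.
All primes ≡ 3 (mod 4) appear to even power.
Search a = 0, 1, 2, … for 2306 - a² a perfect square: first hit at a = 25: 2306 - 625 = 1681 = 41².
2306 = 25² + 41² = 625 + 1681 ✓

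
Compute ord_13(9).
3

13 is prime, so ord(9) divides φ(13) = 12.
Divisors of 12: 1, 2, 3, 4, 6, 12.
Repeated squaring: 9^1 ≡ 9, 9^2 ≡ 3, 9^4 ≡ 9, 9^8 ≡ 3 (mod 13).
Test 9^d mod 13 for each divisor d in increasing order:
9^1 ≡ 9
9^2 ≡ 3
9^3 = 9^2·9^1 ≡ 1  ← first divisor giving 1
The order is 3.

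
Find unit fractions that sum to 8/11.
1/2 + 1/5 + 1/37 + 1/4070

Greedy algorithm:
8/11: ceiling(11/8) = 2, use 1/2
5/22: ceiling(22/5) = 5, use 1/5
3/110: ceiling(110/3) = 37, use 1/37
1/4070: ceiling(4070/1) = 4070, use 1/4070
Result: 8/11 = 1/2 + 1/5 + 1/37 + 1/4070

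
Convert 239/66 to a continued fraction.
[3; 1, 1, 1, 1, 1, 3, 2]

Euclidean algorithm steps:
239 = 3 × 66 + 41
66 = 1 × 41 + 25
41 = 1 × 25 + 16
25 = 1 × 16 + 9
16 = 1 × 9 + 7
9 = 1 × 7 + 2
7 = 3 × 2 + 1
2 = 2 × 1 + 0
Continued fraction: [3; 1, 1, 1, 1, 1, 3, 2]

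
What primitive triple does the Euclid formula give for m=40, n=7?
(1551, 560, 1649)

Euclid's formula: a = m² - n², b = 2mn, c = m² + n²
m = 40, n = 7
a = 40² - 7² = 1600 - 49 = 1551
b = 2 × 40 × 7 = 560
c = 40² + 7² = 1600 + 49 = 1649
Verification: 1551² + 560² = 2405601 + 313600 = 2719201 = 1649² ✓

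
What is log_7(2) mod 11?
3

Baby-step giant-step with step n = ⌈√11⌉ = 4.
Baby steps 7^j mod 11 (j:value) for j=0..3: 0:1, 1:7, 2:5, 3:2.
h = 2 is already in the table at j=3, so x = 3.
Check: 7^3 ≡ 2 (mod 11).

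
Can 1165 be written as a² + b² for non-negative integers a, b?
3² + 34² (a=3, b=34)

Factorization: 1165 = 5 × 233
By Fermat: n is sum of two squares iff every prime p ≡ 3 (mod 4) appears to even power.
All primes ≡ 3 (mod 4) appear to even power.
Search a = 0, 1, 2, … for 1165 - a² a perfect square: first hit at a = 3: 1165 - 9 = 1156 = 34².
1165 = 3² + 34² = 9 + 1156 ✓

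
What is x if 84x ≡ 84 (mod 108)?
x ≡ 1 (mod 9)

gcd(84, 108) = 12, which divides 84, so solutions exist.
Divide through by 12: 7x ≡ 7 (mod 9).
Find 7^(-1) mod 9 by the extended Euclidean algorithm:
9 = 1 × 7 + 2  ⟹  2 = (1)·9 + (-1)·7
7 = 3 × 2 + 1  ⟹  1 = (-3)·9 + (4)·7
So (4)·7 ≡ 1 (mod 9), i.e. 7^(-1) ≡ 4 (mod 9).
x ≡ 4 × 7 = 28 ≡ 1 (mod 9).
Check: 84 × 1 = 84 ≡ 84 (mod 108).
x ≡ 1 (mod 9), giving 12 solutions mod 108.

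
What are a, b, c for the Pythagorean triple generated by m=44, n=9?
(1855, 792, 2017)

Euclid's formula: a = m² - n², b = 2mn, c = m² + n²
m = 44, n = 9
a = 44² - 9² = 1936 - 81 = 1855
b = 2 × 44 × 9 = 792
c = 44² + 9² = 1936 + 81 = 2017
Verification: 1855² + 792² = 3441025 + 627264 = 4068289 = 2017² ✓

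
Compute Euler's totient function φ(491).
490

491 = 491
φ(n) = n × ∏(1 - 1/p) for each prime p dividing n
φ(491) = 491 × (1 - 1/491) = 490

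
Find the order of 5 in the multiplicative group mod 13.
4

13 is prime, so ord(5) divides φ(13) = 12.
Divisors of 12: 1, 2, 3, 4, 6, 12.
Repeated squaring: 5^1 ≡ 5, 5^2 ≡ 12, 5^4 ≡ 1, 5^8 ≡ 1 (mod 13).
Test 5^d mod 13 for each divisor d in increasing order:
5^1 ≡ 5
5^2 ≡ 12
5^3 = 5^2·5^1 ≡ 8
5^4 ≡ 1  ← first divisor giving 1
The order is 4.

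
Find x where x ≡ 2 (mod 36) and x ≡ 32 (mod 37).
254

Using Chinese Remainder Theorem:
M = 36 × 37 = 1332
M1 = 37, M2 = 36
y1 = 37^(-1) mod 36 = 1
y2 = 36^(-1) mod 37 = 36
x = (2×37×1 + 32×36×36) mod 1332 = 254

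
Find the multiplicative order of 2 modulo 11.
10

11 is prime, so ord(2) divides φ(11) = 10.
Divisors of 10: 1, 2, 5, 10.
Repeated squaring: 2^1 ≡ 2, 2^2 ≡ 4, 2^4 ≡ 5, 2^8 ≡ 3 (mod 11).
Test 2^d mod 11 for each divisor d in increasing order:
2^1 ≡ 2
2^2 ≡ 4
2^5 = 2^4·2^1 ≡ 10
2^10 = 2^8·2^2 ≡ 1  ← first divisor giving 1
The order is 10.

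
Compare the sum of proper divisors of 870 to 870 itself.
abundant

Proper divisors of 870: sum = 1 + 2 + 3 + 5 + 6 + 10 + 15 + 29 + 30 + 58 + 87 + 145 + 174 + 290 + 435 = 1290
Since 1290 > 870, 870 is abundant.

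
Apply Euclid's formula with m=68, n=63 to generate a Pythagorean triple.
(655, 8568, 8593)

Euclid's formula: a = m² - n², b = 2mn, c = m² + n²
m = 68, n = 63
a = 68² - 63² = 4624 - 3969 = 655
b = 2 × 68 × 63 = 8568
c = 68² + 63² = 4624 + 3969 = 8593
Verification: 655² + 8568² = 429025 + 73410624 = 73839649 = 8593² ✓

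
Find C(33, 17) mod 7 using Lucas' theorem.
4

Using Lucas' theorem:
Write n=33 and k=17 in base 7:
n in base 7: [4, 5]
k in base 7: [2, 3]
C(33,17) mod 7 = ∏ C(n_i, k_i) mod 7
Digit binomials (mod 7): C(4,2) = 6; C(5,3) = 10 ≡ 3
Product: 6 × 3 = 18 ≡ 4 (mod 7)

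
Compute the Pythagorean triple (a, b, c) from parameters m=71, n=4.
(5025, 568, 5057)

Euclid's formula: a = m² - n², b = 2mn, c = m² + n²
m = 71, n = 4
a = 71² - 4² = 5041 - 16 = 5025
b = 2 × 71 × 4 = 568
c = 71² + 4² = 5041 + 16 = 5057
Verification: 5025² + 568² = 25250625 + 322624 = 25573249 = 5057² ✓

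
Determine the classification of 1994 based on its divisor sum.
deficient

Proper divisors of 1994: sum = 1 + 2 + 997 = 1000
Since 1000 < 1994, 1994 is deficient.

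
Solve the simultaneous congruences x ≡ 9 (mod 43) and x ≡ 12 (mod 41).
955

Using Chinese Remainder Theorem:
M = 43 × 41 = 1763
M1 = 41, M2 = 43
y1 = 41^(-1) mod 43 = 21
y2 = 43^(-1) mod 41 = 21
x = (9×41×21 + 12×43×21) mod 1763 = 955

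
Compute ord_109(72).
108

109 is prime, so ord(72) divides φ(109) = 108.
Divisors of 108: 1, 2, 3, 4, 6, 9, 12, 18, 27, 36, 54, 108.
Repeated squaring: 72^1 ≡ 72, 72^2 ≡ 61, 72^4 ≡ 15, 72^8 ≡ 7, 72^16 ≡ 49, 72^32 ≡ 3, 72^64 ≡ 9 (mod 109).
Test 72^d mod 109 for each divisor d in increasing order:
72^1 ≡ 72
72^2 ≡ 61
72^3 = 72^2·72^1 ≡ 32
72^4 ≡ 15
72^6 = 72^4·72^2 ≡ 43
72^9 = 72^8·72^1 ≡ 68
72^12 = 72^8·72^4 ≡ 105
72^18 = 72^16·72^2 ≡ 46
72^27 = 72^16·72^8·72^2·72^1 ≡ 76
72^36 = 72^32·72^4 ≡ 45
72^54 = 72^32·72^16·72^4·72^2 ≡ 108
72^108 = 72^64·72^32·72^8·72^4 ≡ 1  ← first divisor giving 1
The order is 108.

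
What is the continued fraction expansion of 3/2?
[1; 2]

Euclidean algorithm steps:
3 = 1 × 2 + 1
2 = 2 × 1 + 0
Continued fraction: [1; 2]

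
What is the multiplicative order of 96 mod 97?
2

97 is prime, so ord(96) divides φ(97) = 96.
Divisors of 96: 1, 2, 3, 4, 6, 8, 12, 16, 24, 32, 48, 96.
Repeated squaring: 96^1 ≡ 96, 96^2 ≡ 1, 96^4 ≡ 1, 96^8 ≡ 1, 96^16 ≡ 1, 96^32 ≡ 1, 96^64 ≡ 1 (mod 97).
Test 96^d mod 97 for each divisor d in increasing order:
96^1 ≡ 96
96^2 ≡ 1  ← first divisor giving 1
The order is 2.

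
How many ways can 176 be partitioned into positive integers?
476715857290

p(n) counts ways to write n as a sum of positive integers (order ignored).
Euler's pentagonal recurrence: p(k) = p(k-1) + p(k-2) - p(k-5) - p(k-7) + p(k-12) + p(k-15) - ... (offsets j(3j∓1)/2, signs ++--, p(0)=1, p(<0)=0).
DP table for k = 0..175: p(0)=1, p(1)=1, p(2)=2, p(3)=3, p(4)=5, p(5)=7, p(6)=11, p(7)=15, p(8)=22, p(9)=30, p(10)=42, p(11)=56, p(12)=77, p(13)=101, p(14)=135, p(15)=176, p(16)=231, p(17)=297, p(18)=385, p(19)=490, p(20)=627, p(21)=792, p(22)=1002, p(23)=1255, p(24)=1575, p(25)=1958, p(26)=2436, p(27)=3010, p(28)=3718, p(29)=4565, p(30)=5604, p(31)=6842, p(32)=8349, p(33)=10143, p(34)=12310, p(35)=14883, p(36)=17977, p(37)=21637, p(38)=26015, p(39)=31185, p(40)=37338, p(41)=44583, p(42)=53174, p(43)=63261, p(44)=75175, p(45)=89134, p(46)=105558, p(47)=124754, p(48)=147273, p(49)=173525, p(50)=204226, p(51)=239943, p(52)=281589, p(53)=329931, p(54)=386155, p(55)=451276, p(56)=526823, p(57)=614154, p(58)=715220, p(59)=831820, p(60)=966467, p(61)=1121505, p(62)=1300156, p(63)=1505499, p(64)=1741630, p(65)=2012558, p(66)=2323520, p(67)=2679689, p(68)=3087735, p(69)=3554345, p(70)=4087968, p(71)=4697205, p(72)=5392783, p(73)=6185689, p(74)=7089500, p(75)=8118264, p(76)=9289091, p(77)=10619863, p(78)=12132164, p(79)=13848650, p(80)=15796476, p(81)=18004327, p(82)=20506255, p(83)=23338469, p(84)=26543660, p(85)=30167357, p(86)=34262962, p(87)=38887673, p(88)=44108109, p(89)=49995925, p(90)=56634173, p(91)=64112359, p(92)=72533807, p(93)=82010177, p(94)=92669720, p(95)=104651419, p(96)=118114304, p(97)=133230930, p(98)=150198136, p(99)=169229875, p(100)=190569292, p(101)=214481126, p(102)=241265379, p(103)=271248950, p(104)=304801365, p(105)=342325709, p(106)=384276336, p(107)=431149389, p(108)=483502844, p(109)=541946240, p(110)=607163746, p(111)=679903203, p(112)=761002156, p(113)=851376628, p(114)=952050665, p(115)=1064144451, p(116)=1188908248, p(117)=1327710076, p(118)=1482074143, p(119)=1653668665, p(120)=1844349560, p(121)=2056148051, p(122)=2291320912, p(123)=2552338241, p(124)=2841940500, p(125)=3163127352, p(126)=3519222692, p(127)=3913864295, p(128)=4351078600, p(129)=4835271870, p(130)=5371315400, p(131)=5964539504, p(132)=6620830889, p(133)=7346629512, p(134)=8149040695, p(135)=9035836076, p(136)=10015581680, p(137)=11097645016, p(138)=12292341831, p(139)=13610949895, p(140)=15065878135, p(141)=16670689208, p(142)=18440293320, p(143)=20390982757, p(144)=22540654445, p(145)=24908858009, p(146)=27517052599, p(147)=30388671978, p(148)=33549419497, p(149)=37027355200, p(150)=40853235313, p(151)=45060624582, p(152)=49686288421, p(153)=54770336324, p(154)=60356673280, p(155)=66493182097, p(156)=73232243759, p(157)=80630964769, p(158)=88751778802, p(159)=97662728555, p(160)=107438159466, p(161)=118159068427, p(162)=129913904637, p(163)=142798995930, p(164)=156919475295, p(165)=172389800255, p(166)=189334822579, p(167)=207890420102, p(168)=228204732751, p(169)=250438925115, p(170)=274768617130, p(171)=301384802048, p(172)=330495499613, p(173)=362326859895, p(174)=397125074750, p(175)=435157697830.
Final step: p(176) = p(175) + p(174) - p(171) - p(169) + p(164) + p(161) - p(154) - p(150) + p(141) + p(136) - p(125) - p(119) + p(106) + p(99) - p(84) - p(76) + p(59) + p(50) - p(31) - p(21) + p(0)
= 435157697830 + 397125074750 - 301384802048 - 250438925115 + 156919475295 + 118159068427 - 60356673280 - 40853235313 + 16670689208 + 10015581680 - 3163127352 - 1653668665 + 384276336 + 169229875 - 26543660 - 9289091 + 831820 + 204226 - 6842 - 792 + 1
= 476715857290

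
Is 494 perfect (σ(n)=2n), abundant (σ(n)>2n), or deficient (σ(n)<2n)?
deficient

Proper divisors of 494: sum = 1 + 2 + 13 + 19 + 26 + 38 + 247 = 346
Since 346 < 494, 494 is deficient.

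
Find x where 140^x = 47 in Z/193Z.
49

Baby-step giant-step with step n = ⌈√193⌉ = 14.
Baby steps 140^j mod 193 (j:value) for j=0..13: 0:1, 1:140, 2:107, 3:119, 4:62, 5:188, 6:72, 7:44, 8:177, 9:76, 10:25, 11:26, 12:166, 13:80.
Giant-step multiplier: 140^(-14) ≡ 140^(192-14) = 140^178 ≡ 161 (mod 193).
Giant steps γ_i = 47·161^i mod 193: γ_0=47, γ_1=40, γ_2=71, γ_3=44 (in table at j=7).
x = i·n + j = 3·14 + 7 = 49.
Check: 140^49 ≡ 47 (mod 193).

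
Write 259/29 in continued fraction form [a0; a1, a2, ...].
[8; 1, 13, 2]

Euclidean algorithm steps:
259 = 8 × 29 + 27
29 = 1 × 27 + 2
27 = 13 × 2 + 1
2 = 2 × 1 + 0
Continued fraction: [8; 1, 13, 2]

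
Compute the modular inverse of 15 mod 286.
267

gcd(15, 286) = 1, so the inverse exists.
Extended Euclidean algorithm on (286, 15):
286 = 19 × 15 + 1  ⟹  1 = (1)·286 + (-19)·15
So (-19)·15 ≡ 1 (mod 286), i.e. 15^(-1) ≡ -19 ≡ 267 (mod 286).
Check: 15 × 267 = 4005 ≡ 1 (mod 286)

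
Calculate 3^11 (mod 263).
148

Repeated squaring. Binary of 11 = 1011.
3^1 ≡ 3 (mod 263); 3^2 ≡ 9 (mod 263); 3^4 ≡ 81 (mod 263); 3^8 ≡ 249 (mod 263)
3^11 = 3^1 × 3^2 × 3^8 ≡ 148 (mod 263)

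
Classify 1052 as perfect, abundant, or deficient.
deficient

Proper divisors of 1052: sum = 1 + 2 + 4 + 263 + 526 = 796
Since 796 < 1052, 1052 is deficient.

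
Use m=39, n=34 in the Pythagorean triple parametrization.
(365, 2652, 2677)

Euclid's formula: a = m² - n², b = 2mn, c = m² + n²
m = 39, n = 34
a = 39² - 34² = 1521 - 1156 = 365
b = 2 × 39 × 34 = 2652
c = 39² + 34² = 1521 + 1156 = 2677
Verification: 365² + 2652² = 133225 + 7033104 = 7166329 = 2677² ✓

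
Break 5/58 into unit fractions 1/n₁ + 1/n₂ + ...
1/12 + 1/348

Greedy algorithm:
5/58: ceiling(58/5) = 12, use 1/12
1/348: ceiling(348/1) = 348, use 1/348
Result: 5/58 = 1/12 + 1/348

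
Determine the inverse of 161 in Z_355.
86

gcd(161, 355) = 1, so the inverse exists.
Extended Euclidean algorithm on (355, 161):
355 = 2 × 161 + 33  ⟹  33 = (1)·355 + (-2)·161
161 = 4 × 33 + 29  ⟹  29 = (-4)·355 + (9)·161
33 = 1 × 29 + 4  ⟹  4 = (5)·355 + (-11)·161
29 = 7 × 4 + 1  ⟹  1 = (-39)·355 + (86)·161
So (86)·161 ≡ 1 (mod 355), i.e. 161^(-1) ≡ 86 (mod 355).
Check: 161 × 86 = 13846 ≡ 1 (mod 355)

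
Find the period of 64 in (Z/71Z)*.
35

71 is prime, so ord(64) divides φ(71) = 70.
Divisors of 70: 1, 2, 5, 7, 10, 14, 35, 70.
Repeated squaring: 64^1 ≡ 64, 64^2 ≡ 49, 64^4 ≡ 58, 64^8 ≡ 27, 64^16 ≡ 19, 64^32 ≡ 6, 64^64 ≡ 36 (mod 71).
Test 64^d mod 71 for each divisor d in increasing order:
64^1 ≡ 64
64^2 ≡ 49
64^5 = 64^4·64^1 ≡ 20
64^7 = 64^4·64^2·64^1 ≡ 57
64^10 = 64^8·64^2 ≡ 45
64^14 = 64^8·64^4·64^2 ≡ 54
64^35 = 64^32·64^2·64^1 ≡ 1  ← first divisor giving 1
The order is 35.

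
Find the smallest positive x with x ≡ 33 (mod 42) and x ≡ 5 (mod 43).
1209

Using Chinese Remainder Theorem:
M = 42 × 43 = 1806
M1 = 43, M2 = 42
y1 = 43^(-1) mod 42 = 1
y2 = 42^(-1) mod 43 = 42
x = (33×43×1 + 5×42×42) mod 1806 = 1209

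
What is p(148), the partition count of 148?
33549419497

p(n) counts ways to write n as a sum of positive integers (order ignored).
Euler's pentagonal recurrence: p(k) = p(k-1) + p(k-2) - p(k-5) - p(k-7) + p(k-12) + p(k-15) - ... (offsets j(3j∓1)/2, signs ++--, p(0)=1, p(<0)=0).
DP table for k = 0..147: p(0)=1, p(1)=1, p(2)=2, p(3)=3, p(4)=5, p(5)=7, p(6)=11, p(7)=15, p(8)=22, p(9)=30, p(10)=42, p(11)=56, p(12)=77, p(13)=101, p(14)=135, p(15)=176, p(16)=231, p(17)=297, p(18)=385, p(19)=490, p(20)=627, p(21)=792, p(22)=1002, p(23)=1255, p(24)=1575, p(25)=1958, p(26)=2436, p(27)=3010, p(28)=3718, p(29)=4565, p(30)=5604, p(31)=6842, p(32)=8349, p(33)=10143, p(34)=12310, p(35)=14883, p(36)=17977, p(37)=21637, p(38)=26015, p(39)=31185, p(40)=37338, p(41)=44583, p(42)=53174, p(43)=63261, p(44)=75175, p(45)=89134, p(46)=105558, p(47)=124754, p(48)=147273, p(49)=173525, p(50)=204226, p(51)=239943, p(52)=281589, p(53)=329931, p(54)=386155, p(55)=451276, p(56)=526823, p(57)=614154, p(58)=715220, p(59)=831820, p(60)=966467, p(61)=1121505, p(62)=1300156, p(63)=1505499, p(64)=1741630, p(65)=2012558, p(66)=2323520, p(67)=2679689, p(68)=3087735, p(69)=3554345, p(70)=4087968, p(71)=4697205, p(72)=5392783, p(73)=6185689, p(74)=7089500, p(75)=8118264, p(76)=9289091, p(77)=10619863, p(78)=12132164, p(79)=13848650, p(80)=15796476, p(81)=18004327, p(82)=20506255, p(83)=23338469, p(84)=26543660, p(85)=30167357, p(86)=34262962, p(87)=38887673, p(88)=44108109, p(89)=49995925, p(90)=56634173, p(91)=64112359, p(92)=72533807, p(93)=82010177, p(94)=92669720, p(95)=104651419, p(96)=118114304, p(97)=133230930, p(98)=150198136, p(99)=169229875, p(100)=190569292, p(101)=214481126, p(102)=241265379, p(103)=271248950, p(104)=304801365, p(105)=342325709, p(106)=384276336, p(107)=431149389, p(108)=483502844, p(109)=541946240, p(110)=607163746, p(111)=679903203, p(112)=761002156, p(113)=851376628, p(114)=952050665, p(115)=1064144451, p(116)=1188908248, p(117)=1327710076, p(118)=1482074143, p(119)=1653668665, p(120)=1844349560, p(121)=2056148051, p(122)=2291320912, p(123)=2552338241, p(124)=2841940500, p(125)=3163127352, p(126)=3519222692, p(127)=3913864295, p(128)=4351078600, p(129)=4835271870, p(130)=5371315400, p(131)=5964539504, p(132)=6620830889, p(133)=7346629512, p(134)=8149040695, p(135)=9035836076, p(136)=10015581680, p(137)=11097645016, p(138)=12292341831, p(139)=13610949895, p(140)=15065878135, p(141)=16670689208, p(142)=18440293320, p(143)=20390982757, p(144)=22540654445, p(145)=24908858009, p(146)=27517052599, p(147)=30388671978.
Final step: p(148) = p(147) + p(146) - p(143) - p(141) + p(136) + p(133) - p(126) - p(122) + p(113) + p(108) - p(97) - p(91) + p(78) + p(71) - p(56) - p(48) + p(31) + p(22) - p(3)
= 30388671978 + 27517052599 - 20390982757 - 16670689208 + 10015581680 + 7346629512 - 3519222692 - 2291320912 + 851376628 + 483502844 - 133230930 - 64112359 + 12132164 + 4697205 - 526823 - 147273 + 6842 + 1002 - 3
= 33549419497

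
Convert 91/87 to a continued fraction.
[1; 21, 1, 3]

Euclidean algorithm steps:
91 = 1 × 87 + 4
87 = 21 × 4 + 3
4 = 1 × 3 + 1
3 = 3 × 1 + 0
Continued fraction: [1; 21, 1, 3]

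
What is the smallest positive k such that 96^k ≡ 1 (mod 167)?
83

167 is prime, so ord(96) divides φ(167) = 166.
Divisors of 166: 1, 2, 83, 166.
Repeated squaring: 96^1 ≡ 96, 96^2 ≡ 31, 96^4 ≡ 126, 96^8 ≡ 11, 96^16 ≡ 121, 96^32 ≡ 112, 96^64 ≡ 19, 96^128 ≡ 27 (mod 167).
Test 96^d mod 167 for each divisor d in increasing order:
96^1 ≡ 96
96^2 ≡ 31
96^83 = 96^64·96^16·96^2·96^1 ≡ 1  ← first divisor giving 1
The order is 83.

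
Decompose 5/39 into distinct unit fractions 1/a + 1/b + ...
1/8 + 1/312

Greedy algorithm:
5/39: ceiling(39/5) = 8, use 1/8
1/312: ceiling(312/1) = 312, use 1/312
Result: 5/39 = 1/8 + 1/312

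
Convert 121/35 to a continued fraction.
[3; 2, 5, 3]

Euclidean algorithm steps:
121 = 3 × 35 + 16
35 = 2 × 16 + 3
16 = 5 × 3 + 1
3 = 3 × 1 + 0
Continued fraction: [3; 2, 5, 3]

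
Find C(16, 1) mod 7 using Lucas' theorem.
2

Using Lucas' theorem:
Write n=16 and k=1 in base 7:
n in base 7: [2, 2]
k in base 7: [0, 1]
C(16,1) mod 7 = ∏ C(n_i, k_i) mod 7
Digit binomials (mod 7): C(2,0) = 1; C(2,1) = 2
Product: 1 × 2 = 2 ≡ 2 (mod 7)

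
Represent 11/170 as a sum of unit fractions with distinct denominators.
1/16 + 1/454 + 1/308720

Greedy algorithm:
11/170: ceiling(170/11) = 16, use 1/16
3/1360: ceiling(1360/3) = 454, use 1/454
1/308720: ceiling(308720/1) = 308720, use 1/308720
Result: 11/170 = 1/16 + 1/454 + 1/308720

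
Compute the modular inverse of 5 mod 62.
25

gcd(5, 62) = 1, so the inverse exists.
Extended Euclidean algorithm on (62, 5):
62 = 12 × 5 + 2  ⟹  2 = (1)·62 + (-12)·5
5 = 2 × 2 + 1  ⟹  1 = (-2)·62 + (25)·5
So (25)·5 ≡ 1 (mod 62), i.e. 5^(-1) ≡ 25 (mod 62).
Check: 5 × 25 = 125 ≡ 1 (mod 62)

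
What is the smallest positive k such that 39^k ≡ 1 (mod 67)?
33

67 is prime, so ord(39) divides φ(67) = 66.
Divisors of 66: 1, 2, 3, 6, 11, 22, 33, 66.
Repeated squaring: 39^1 ≡ 39, 39^2 ≡ 47, 39^4 ≡ 65, 39^8 ≡ 4, 39^16 ≡ 16, 39^32 ≡ 55, 39^64 ≡ 10 (mod 67).
Test 39^d mod 67 for each divisor d in increasing order:
39^1 ≡ 39
39^2 ≡ 47
39^3 = 39^2·39^1 ≡ 24
39^6 = 39^4·39^2 ≡ 40
39^11 = 39^8·39^2·39^1 ≡ 29
39^22 = 39^16·39^4·39^2 ≡ 37
39^33 = 39^32·39^1 ≡ 1  ← first divisor giving 1
The order is 33.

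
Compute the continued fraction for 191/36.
[5; 3, 3, 1, 2]

Euclidean algorithm steps:
191 = 5 × 36 + 11
36 = 3 × 11 + 3
11 = 3 × 3 + 2
3 = 1 × 2 + 1
2 = 2 × 1 + 0
Continued fraction: [5; 3, 3, 1, 2]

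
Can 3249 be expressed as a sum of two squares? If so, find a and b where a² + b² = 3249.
0² + 57² (a=0, b=57)

Factorization: 3249 = 3^2 × 19^2
By Fermat: n is sum of two squares iff every prime p ≡ 3 (mod 4) appears to even power.
All primes ≡ 3 (mod 4) appear to even power.
Search a = 0, 1, 2, … for 3249 - a² a perfect square: first hit at a = 0: 3249 - 0 = 3249 = 57².
3249 = 0² + 57² = 0 + 3249 ✓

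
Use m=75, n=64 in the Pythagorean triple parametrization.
(1529, 9600, 9721)

Euclid's formula: a = m² - n², b = 2mn, c = m² + n²
m = 75, n = 64
a = 75² - 64² = 5625 - 4096 = 1529
b = 2 × 75 × 64 = 9600
c = 75² + 64² = 5625 + 4096 = 9721
Verification: 1529² + 9600² = 2337841 + 92160000 = 94497841 = 9721² ✓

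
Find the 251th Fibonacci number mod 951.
452

Matrix identity: Q^n = [[F_(n+1), F_n], [F_n, F_(n-1)]] with Q = [[1,1],[1,0]].
n = 251 = 11111011₂. Square-and-multiply, entries mod 951:
Q^1 = [[1,1],[1,0]]
Q^3 = (Q^1)²·Q = [[3,2],[2,1]]
Q^7 = (Q^3)²·Q = [[21,13],[13,8]]
Q^15 = (Q^7)²·Q = [[36,610],[610,377]]
Q^31 = (Q^15)²·Q = [[519,604],[604,866]]
Q^62 = (Q^31)² = [[811,611],[611,200]]
Q^125 = (Q^62)²·Q = [[680,158],[158,522]]
Q^251 = (Q^125)²·Q = [[168,452],[452,667]]
F_251 mod 951 = Q^251[0][1] = 452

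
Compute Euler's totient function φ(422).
210

422 = 2 × 211
φ(n) = n × ∏(1 - 1/p) for each prime p dividing n
φ(422) = 422 × (1 - 1/2) × (1 - 1/211) = 210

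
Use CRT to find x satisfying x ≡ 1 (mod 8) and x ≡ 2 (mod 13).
41

Using Chinese Remainder Theorem:
M = 8 × 13 = 104
M1 = 13, M2 = 8
y1 = 13^(-1) mod 8 = 5
y2 = 8^(-1) mod 13 = 5
x = (1×13×5 + 2×8×5) mod 104 = 41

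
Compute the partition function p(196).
2814570987591

p(n) counts ways to write n as a sum of positive integers (order ignored).
Euler's pentagonal recurrence: p(k) = p(k-1) + p(k-2) - p(k-5) - p(k-7) + p(k-12) + p(k-15) - ... (offsets j(3j∓1)/2, signs ++--, p(0)=1, p(<0)=0).
DP table for k = 0..195: p(0)=1, p(1)=1, p(2)=2, p(3)=3, p(4)=5, p(5)=7, p(6)=11, p(7)=15, p(8)=22, p(9)=30, p(10)=42, p(11)=56, p(12)=77, p(13)=101, p(14)=135, p(15)=176, p(16)=231, p(17)=297, p(18)=385, p(19)=490, p(20)=627, p(21)=792, p(22)=1002, p(23)=1255, p(24)=1575, p(25)=1958, p(26)=2436, p(27)=3010, p(28)=3718, p(29)=4565, p(30)=5604, p(31)=6842, p(32)=8349, p(33)=10143, p(34)=12310, p(35)=14883, p(36)=17977, p(37)=21637, p(38)=26015, p(39)=31185, p(40)=37338, p(41)=44583, p(42)=53174, p(43)=63261, p(44)=75175, p(45)=89134, p(46)=105558, p(47)=124754, p(48)=147273, p(49)=173525, p(50)=204226, p(51)=239943, p(52)=281589, p(53)=329931, p(54)=386155, p(55)=451276, p(56)=526823, p(57)=614154, p(58)=715220, p(59)=831820, p(60)=966467, p(61)=1121505, p(62)=1300156, p(63)=1505499, p(64)=1741630, p(65)=2012558, p(66)=2323520, p(67)=2679689, p(68)=3087735, p(69)=3554345, p(70)=4087968, p(71)=4697205, p(72)=5392783, p(73)=6185689, p(74)=7089500, p(75)=8118264, p(76)=9289091, p(77)=10619863, p(78)=12132164, p(79)=13848650, p(80)=15796476, p(81)=18004327, p(82)=20506255, p(83)=23338469, p(84)=26543660, p(85)=30167357, p(86)=34262962, p(87)=38887673, p(88)=44108109, p(89)=49995925, p(90)=56634173, p(91)=64112359, p(92)=72533807, p(93)=82010177, p(94)=92669720, p(95)=104651419, p(96)=118114304, p(97)=133230930, p(98)=150198136, p(99)=169229875, p(100)=190569292, p(101)=214481126, p(102)=241265379, p(103)=271248950, p(104)=304801365, p(105)=342325709, p(106)=384276336, p(107)=431149389, p(108)=483502844, p(109)=541946240, p(110)=607163746, p(111)=679903203, p(112)=761002156, p(113)=851376628, p(114)=952050665, p(115)=1064144451, p(116)=1188908248, p(117)=1327710076, p(118)=1482074143, p(119)=1653668665, p(120)=1844349560, p(121)=2056148051, p(122)=2291320912, p(123)=2552338241, p(124)=2841940500, p(125)=3163127352, p(126)=3519222692, p(127)=3913864295, p(128)=4351078600, p(129)=4835271870, p(130)=5371315400, p(131)=5964539504, p(132)=6620830889, p(133)=7346629512, p(134)=8149040695, p(135)=9035836076, p(136)=10015581680, p(137)=11097645016, p(138)=12292341831, p(139)=13610949895, p(140)=15065878135, p(141)=16670689208, p(142)=18440293320, p(143)=20390982757, p(144)=22540654445, p(145)=24908858009, p(146)=27517052599, p(147)=30388671978, p(148)=33549419497, p(149)=37027355200, p(150)=40853235313, p(151)=45060624582, p(152)=49686288421, p(153)=54770336324, p(154)=60356673280, p(155)=66493182097, p(156)=73232243759, p(157)=80630964769, p(158)=88751778802, p(159)=97662728555, p(160)=107438159466, p(161)=118159068427, p(162)=129913904637, p(163)=142798995930, p(164)=156919475295, p(165)=172389800255, p(166)=189334822579, p(167)=207890420102, p(168)=228204732751, p(169)=250438925115, p(170)=274768617130, p(171)=301384802048, p(172)=330495499613, p(173)=362326859895, p(174)=397125074750, p(175)=435157697830, p(176)=476715857290, p(177)=522115831195, p(178)=571701605655, p(179)=625846753120, p(180)=684957390936, p(181)=749474411781, p(182)=819876908323, p(183)=896684817527, p(184)=980462880430, p(185)=1071823774337, p(186)=1171432692373, p(187)=1280011042268, p(188)=1398341745571, p(189)=1527273599625, p(190)=1667727404093, p(191)=1820701100652, p(192)=1987276856363, p(193)=2168627105469, p(194)=2366022741845, p(195)=2580840212973.
Final step: p(196) = p(195) + p(194) - p(191) - p(189) + p(184) + p(181) - p(174) - p(170) + p(161) + p(156) - p(145) - p(139) + p(126) + p(119) - p(104) - p(96) + p(79) + p(70) - p(51) - p(41) + p(20) + p(9)
= 2580840212973 + 2366022741845 - 1820701100652 - 1527273599625 + 980462880430 + 749474411781 - 397125074750 - 274768617130 + 118159068427 + 73232243759 - 24908858009 - 13610949895 + 3519222692 + 1653668665 - 304801365 - 118114304 + 13848650 + 4087968 - 239943 - 44583 + 627 + 30
= 2814570987591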